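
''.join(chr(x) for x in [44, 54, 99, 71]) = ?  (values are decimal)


Codes (decimal): 44 54 99 71
Per-code ASCII lookup:
  44  (special character) → ','
  54  (range 48-57: digits, 54 - 48 = 6) → '6'
  99  (range 97-122: lowercase, 99 - 97 = 2) → 'c'
  71  (range 65-90: uppercase, 71 - 65 = 6) → 'G'
= ',6cG'


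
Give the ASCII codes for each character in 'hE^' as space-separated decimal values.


String: 'hE^'  (3 characters)
Per-character ASCII lookup:
  'h': lowercase starts at 97: 'h' = 97 + 7 = 104
  'E': uppercase starts at 65: 'E' = 65 + 4 = 69
  '^': special character: '^' = 94
= 104 69 94


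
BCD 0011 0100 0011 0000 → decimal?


Each 4-bit group → digit:
  0011 → 3
  0100 → 4
  0011 → 3
  0000 → 0
= 3430


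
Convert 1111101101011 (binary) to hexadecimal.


Group into 4-bit nibbles: 0001111101101011
  0001 = 1
  1111 = F
  0110 = 6
  1011 = B
= 0x1F6B


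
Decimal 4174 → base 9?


Divide by 9 repeatedly:
4174 ÷ 9 = 463 remainder 7
463 ÷ 9 = 51 remainder 4
51 ÷ 9 = 5 remainder 6
5 ÷ 9 = 0 remainder 5
Reading remainders bottom-up:
= 5647


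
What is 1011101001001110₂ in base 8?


Group into 3-bit groups: 001011101001001110
  001 = 1
  011 = 3
  101 = 5
  001 = 1
  001 = 1
  110 = 6
= 0o135116


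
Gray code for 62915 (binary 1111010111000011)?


Binary: 1111010111000011
Gray code: G = B XOR (B >> 1)
B >> 1 = 0111101011100001
1111010111000011 XOR 0111101011100001:
  1 XOR 0 = 1
  1 XOR 1 = 0
  1 XOR 1 = 0
  1 XOR 1 = 0
  0 XOR 1 = 1
  1 XOR 0 = 1
  0 XOR 1 = 1
  1 XOR 0 = 1
  1 XOR 1 = 0
  1 XOR 1 = 0
  0 XOR 1 = 1
  0 XOR 0 = 0
  0 XOR 0 = 0
  0 XOR 0 = 0
  1 XOR 0 = 1
  1 XOR 1 = 0
= 1000111100100010


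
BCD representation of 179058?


Each digit → 4-bit binary:
  1 → 0001
  7 → 0111
  9 → 1001
  0 → 0000
  5 → 0101
  8 → 1000
= 0001 0111 1001 0000 0101 1000


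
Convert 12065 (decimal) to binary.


Divide by 2 repeatedly:
12065 ÷ 2 = 6032 remainder 1
6032 ÷ 2 = 3016 remainder 0
3016 ÷ 2 = 1508 remainder 0
1508 ÷ 2 = 754 remainder 0
754 ÷ 2 = 377 remainder 0
377 ÷ 2 = 188 remainder 1
188 ÷ 2 = 94 remainder 0
94 ÷ 2 = 47 remainder 0
47 ÷ 2 = 23 remainder 1
23 ÷ 2 = 11 remainder 1
11 ÷ 2 = 5 remainder 1
5 ÷ 2 = 2 remainder 1
2 ÷ 2 = 1 remainder 0
1 ÷ 2 = 0 remainder 1
Reading remainders bottom-up:
= 10111100100001


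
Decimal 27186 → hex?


Divide by 16 repeatedly:
27186 ÷ 16 = 1699 remainder 2 (2)
1699 ÷ 16 = 106 remainder 3 (3)
106 ÷ 16 = 6 remainder 10 (A)
6 ÷ 16 = 0 remainder 6 (6)
Reading remainders bottom-up:
= 0x6A32


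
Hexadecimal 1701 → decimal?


Positional values:
Position 0: 1 × 16^0 = 1 × 1 = 1
Position 1: 0 × 16^1 = 0 × 16 = 0
Position 2: 7 × 16^2 = 7 × 256 = 1792
Position 3: 1 × 16^3 = 1 × 4096 = 4096
Sum = 1 + 0 + 1792 + 4096
= 5889


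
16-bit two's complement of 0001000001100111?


Original: 0001000001100111
Step 1 - Invert all bits: 1110111110011000
Step 2 - Add 1: 1110111110011000 + 1
= 1110111110011001 (represents -4199)


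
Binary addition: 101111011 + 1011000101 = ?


Align and add column by column (LSB to MSB, carry propagating):
  00101111011
+ 01011000101
  -----------
  col 0: 1 + 1 + 0 (carry in) = 2 → bit 0, carry out 1
  col 1: 1 + 0 + 1 (carry in) = 2 → bit 0, carry out 1
  col 2: 0 + 1 + 1 (carry in) = 2 → bit 0, carry out 1
  col 3: 1 + 0 + 1 (carry in) = 2 → bit 0, carry out 1
  col 4: 1 + 0 + 1 (carry in) = 2 → bit 0, carry out 1
  col 5: 1 + 0 + 1 (carry in) = 2 → bit 0, carry out 1
  col 6: 1 + 1 + 1 (carry in) = 3 → bit 1, carry out 1
  col 7: 0 + 1 + 1 (carry in) = 2 → bit 0, carry out 1
  col 8: 1 + 0 + 1 (carry in) = 2 → bit 0, carry out 1
  col 9: 0 + 1 + 1 (carry in) = 2 → bit 0, carry out 1
  col 10: 0 + 0 + 1 (carry in) = 1 → bit 1, carry out 0
Reading bits MSB→LSB: 10001000000
Strip leading zeros: 10001000000
= 10001000000


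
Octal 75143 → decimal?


Positional values:
Position 0: 3 × 8^0 = 3
Position 1: 4 × 8^1 = 32
Position 2: 1 × 8^2 = 64
Position 3: 5 × 8^3 = 2560
Position 4: 7 × 8^4 = 28672
Sum = 3 + 32 + 64 + 2560 + 28672
= 31331


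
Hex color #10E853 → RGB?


Hex: #10E853
R = 10₁₆ = 16
G = E8₁₆ = 232
B = 53₁₆ = 83
= RGB(16, 232, 83)


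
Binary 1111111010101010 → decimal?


Positional values:
Bit 1: 1 × 2^1 = 2
Bit 3: 1 × 2^3 = 8
Bit 5: 1 × 2^5 = 32
Bit 7: 1 × 2^7 = 128
Bit 9: 1 × 2^9 = 512
Bit 10: 1 × 2^10 = 1024
Bit 11: 1 × 2^11 = 2048
Bit 12: 1 × 2^12 = 4096
Bit 13: 1 × 2^13 = 8192
Bit 14: 1 × 2^14 = 16384
Bit 15: 1 × 2^15 = 32768
Sum = 2 + 8 + 32 + 128 + 512 + 1024 + 2048 + 4096 + 8192 + 16384 + 32768
= 65194


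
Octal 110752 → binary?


Each octal digit → 3 binary bits:
  1 = 001
  1 = 001
  0 = 000
  7 = 111
  5 = 101
  2 = 010
Concatenate: 001 001 000 111 101 010
= 001001000111101010


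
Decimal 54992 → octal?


Divide by 8 repeatedly:
54992 ÷ 8 = 6874 remainder 0
6874 ÷ 8 = 859 remainder 2
859 ÷ 8 = 107 remainder 3
107 ÷ 8 = 13 remainder 3
13 ÷ 8 = 1 remainder 5
1 ÷ 8 = 0 remainder 1
Reading remainders bottom-up:
= 0o153320


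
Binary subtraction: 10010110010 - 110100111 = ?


Align and subtract column by column (LSB to MSB, borrowing when needed):
  10010110010
- 00110100111
  -----------
  col 0: (0 - 0 borrow-in) - 1 → borrow from next column: (0+2) - 1 = 1, borrow out 1
  col 1: (1 - 1 borrow-in) - 1 → borrow from next column: (0+2) - 1 = 1, borrow out 1
  col 2: (0 - 1 borrow-in) - 1 → borrow from next column: (-1+2) - 1 = 0, borrow out 1
  col 3: (0 - 1 borrow-in) - 0 → borrow from next column: (-1+2) - 0 = 1, borrow out 1
  col 4: (1 - 1 borrow-in) - 0 → 0 - 0 = 0, borrow out 0
  col 5: (1 - 0 borrow-in) - 1 → 1 - 1 = 0, borrow out 0
  col 6: (0 - 0 borrow-in) - 0 → 0 - 0 = 0, borrow out 0
  col 7: (1 - 0 borrow-in) - 1 → 1 - 1 = 0, borrow out 0
  col 8: (0 - 0 borrow-in) - 1 → borrow from next column: (0+2) - 1 = 1, borrow out 1
  col 9: (0 - 1 borrow-in) - 0 → borrow from next column: (-1+2) - 0 = 1, borrow out 1
  col 10: (1 - 1 borrow-in) - 0 → 0 - 0 = 0, borrow out 0
Reading bits MSB→LSB: 01100001011
Strip leading zeros: 1100001011
= 1100001011


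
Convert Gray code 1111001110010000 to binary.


Gray code: 1111001110010000
MSB stays the same: 1
Each subsequent bit = prev_binary XOR current_gray:
  B[1] = 1 XOR 1 = 0
  B[2] = 0 XOR 1 = 1
  B[3] = 1 XOR 1 = 0
  B[4] = 0 XOR 0 = 0
  B[5] = 0 XOR 0 = 0
  B[6] = 0 XOR 1 = 1
  B[7] = 1 XOR 1 = 0
  B[8] = 0 XOR 1 = 1
  B[9] = 1 XOR 0 = 1
  B[10] = 1 XOR 0 = 1
  B[11] = 1 XOR 1 = 0
  B[12] = 0 XOR 0 = 0
  B[13] = 0 XOR 0 = 0
  B[14] = 0 XOR 0 = 0
  B[15] = 0 XOR 0 = 0
= 1010001011100000 (41696 decimal)


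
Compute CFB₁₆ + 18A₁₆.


Align and add column by column (LSB to MSB, each column mod 16 with carry):
  0CFB
+ 018A
  ----
  col 0: B(11) + A(10) + 0 (carry in) = 21 → 5(5), carry out 1
  col 1: F(15) + 8(8) + 1 (carry in) = 24 → 8(8), carry out 1
  col 2: C(12) + 1(1) + 1 (carry in) = 14 → E(14), carry out 0
  col 3: 0(0) + 0(0) + 0 (carry in) = 0 → 0(0), carry out 0
Reading digits MSB→LSB: 0E85
Strip leading zeros: E85
= 0xE85


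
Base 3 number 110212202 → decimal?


Positional values (base 3):
  2 × 3^0 = 2 × 1 = 2
  0 × 3^1 = 0 × 3 = 0
  2 × 3^2 = 2 × 9 = 18
  2 × 3^3 = 2 × 27 = 54
  1 × 3^4 = 1 × 81 = 81
  2 × 3^5 = 2 × 243 = 486
  0 × 3^6 = 0 × 729 = 0
  1 × 3^7 = 1 × 2187 = 2187
  1 × 3^8 = 1 × 6561 = 6561
Sum = 2 + 0 + 18 + 54 + 81 + 486 + 0 + 2187 + 6561
= 9389


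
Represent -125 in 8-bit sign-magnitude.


Sign bit: 1 (negative)
Magnitude: 125 = 1111101
= 11111101


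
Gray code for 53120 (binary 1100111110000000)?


Binary: 1100111110000000
Gray code: G = B XOR (B >> 1)
B >> 1 = 0110011111000000
1100111110000000 XOR 0110011111000000:
  1 XOR 0 = 1
  1 XOR 1 = 0
  0 XOR 1 = 1
  0 XOR 0 = 0
  1 XOR 0 = 1
  1 XOR 1 = 0
  1 XOR 1 = 0
  1 XOR 1 = 0
  1 XOR 1 = 0
  0 XOR 1 = 1
  0 XOR 0 = 0
  0 XOR 0 = 0
  0 XOR 0 = 0
  0 XOR 0 = 0
  0 XOR 0 = 0
  0 XOR 0 = 0
= 1010100001000000


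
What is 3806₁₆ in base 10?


Positional values:
Position 0: 6 × 16^0 = 6 × 1 = 6
Position 1: 0 × 16^1 = 0 × 16 = 0
Position 2: 8 × 16^2 = 8 × 256 = 2048
Position 3: 3 × 16^3 = 3 × 4096 = 12288
Sum = 6 + 0 + 2048 + 12288
= 14342


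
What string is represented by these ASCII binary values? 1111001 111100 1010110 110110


Codes (binary): 1111001 111100 1010110 110110
Per-code ASCII lookup:
  1111001 = 121  (range 97-122: lowercase, 121 - 97 = 24) → 'y'
  111100 = 60  (special character) → '<'
  1010110 = 86  (range 65-90: uppercase, 86 - 65 = 21) → 'V'
  110110 = 54  (range 48-57: digits, 54 - 48 = 6) → '6'
= 'y<V6'


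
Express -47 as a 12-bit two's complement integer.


Original: 000000101111
Step 1 - Invert all bits: 111111010000
Step 2 - Add 1: 111111010000 + 1
= 111111010001 (represents -47)


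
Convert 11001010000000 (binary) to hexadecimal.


Group into 4-bit nibbles: 0011001010000000
  0011 = 3
  0010 = 2
  1000 = 8
  0000 = 0
= 0x3280


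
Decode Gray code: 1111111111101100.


Gray code: 1111111111101100
MSB stays the same: 1
Each subsequent bit = prev_binary XOR current_gray:
  B[1] = 1 XOR 1 = 0
  B[2] = 0 XOR 1 = 1
  B[3] = 1 XOR 1 = 0
  B[4] = 0 XOR 1 = 1
  B[5] = 1 XOR 1 = 0
  B[6] = 0 XOR 1 = 1
  B[7] = 1 XOR 1 = 0
  B[8] = 0 XOR 1 = 1
  B[9] = 1 XOR 1 = 0
  B[10] = 0 XOR 1 = 1
  B[11] = 1 XOR 0 = 1
  B[12] = 1 XOR 1 = 0
  B[13] = 0 XOR 1 = 1
  B[14] = 1 XOR 0 = 1
  B[15] = 1 XOR 0 = 1
= 1010101010110111 (43703 decimal)


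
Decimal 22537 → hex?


Divide by 16 repeatedly:
22537 ÷ 16 = 1408 remainder 9 (9)
1408 ÷ 16 = 88 remainder 0 (0)
88 ÷ 16 = 5 remainder 8 (8)
5 ÷ 16 = 0 remainder 5 (5)
Reading remainders bottom-up:
= 0x5809


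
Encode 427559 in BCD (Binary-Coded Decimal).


Each digit → 4-bit binary:
  4 → 0100
  2 → 0010
  7 → 0111
  5 → 0101
  5 → 0101
  9 → 1001
= 0100 0010 0111 0101 0101 1001


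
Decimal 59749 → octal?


Divide by 8 repeatedly:
59749 ÷ 8 = 7468 remainder 5
7468 ÷ 8 = 933 remainder 4
933 ÷ 8 = 116 remainder 5
116 ÷ 8 = 14 remainder 4
14 ÷ 8 = 1 remainder 6
1 ÷ 8 = 0 remainder 1
Reading remainders bottom-up:
= 0o164545


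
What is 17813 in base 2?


Divide by 2 repeatedly:
17813 ÷ 2 = 8906 remainder 1
8906 ÷ 2 = 4453 remainder 0
4453 ÷ 2 = 2226 remainder 1
2226 ÷ 2 = 1113 remainder 0
1113 ÷ 2 = 556 remainder 1
556 ÷ 2 = 278 remainder 0
278 ÷ 2 = 139 remainder 0
139 ÷ 2 = 69 remainder 1
69 ÷ 2 = 34 remainder 1
34 ÷ 2 = 17 remainder 0
17 ÷ 2 = 8 remainder 1
8 ÷ 2 = 4 remainder 0
4 ÷ 2 = 2 remainder 0
2 ÷ 2 = 1 remainder 0
1 ÷ 2 = 0 remainder 1
Reading remainders bottom-up:
= 100010110010101


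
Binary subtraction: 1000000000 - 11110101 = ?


Align and subtract column by column (LSB to MSB, borrowing when needed):
  1000000000
- 0011110101
  ----------
  col 0: (0 - 0 borrow-in) - 1 → borrow from next column: (0+2) - 1 = 1, borrow out 1
  col 1: (0 - 1 borrow-in) - 0 → borrow from next column: (-1+2) - 0 = 1, borrow out 1
  col 2: (0 - 1 borrow-in) - 1 → borrow from next column: (-1+2) - 1 = 0, borrow out 1
  col 3: (0 - 1 borrow-in) - 0 → borrow from next column: (-1+2) - 0 = 1, borrow out 1
  col 4: (0 - 1 borrow-in) - 1 → borrow from next column: (-1+2) - 1 = 0, borrow out 1
  col 5: (0 - 1 borrow-in) - 1 → borrow from next column: (-1+2) - 1 = 0, borrow out 1
  col 6: (0 - 1 borrow-in) - 1 → borrow from next column: (-1+2) - 1 = 0, borrow out 1
  col 7: (0 - 1 borrow-in) - 1 → borrow from next column: (-1+2) - 1 = 0, borrow out 1
  col 8: (0 - 1 borrow-in) - 0 → borrow from next column: (-1+2) - 0 = 1, borrow out 1
  col 9: (1 - 1 borrow-in) - 0 → 0 - 0 = 0, borrow out 0
Reading bits MSB→LSB: 0100001011
Strip leading zeros: 100001011
= 100001011


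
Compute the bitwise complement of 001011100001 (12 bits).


Original: 001011100001
Invert all bits:
  bit 0: 0 → 1
  bit 1: 0 → 1
  bit 2: 1 → 0
  bit 3: 0 → 1
  bit 4: 1 → 0
  bit 5: 1 → 0
  bit 6: 1 → 0
  bit 7: 0 → 1
  bit 8: 0 → 1
  bit 9: 0 → 1
  bit 10: 0 → 1
  bit 11: 1 → 0
= 110100011110


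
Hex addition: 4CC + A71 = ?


Align and add column by column (LSB to MSB, each column mod 16 with carry):
  04CC
+ 0A71
  ----
  col 0: C(12) + 1(1) + 0 (carry in) = 13 → D(13), carry out 0
  col 1: C(12) + 7(7) + 0 (carry in) = 19 → 3(3), carry out 1
  col 2: 4(4) + A(10) + 1 (carry in) = 15 → F(15), carry out 0
  col 3: 0(0) + 0(0) + 0 (carry in) = 0 → 0(0), carry out 0
Reading digits MSB→LSB: 0F3D
Strip leading zeros: F3D
= 0xF3D


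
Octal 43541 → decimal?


Positional values:
Position 0: 1 × 8^0 = 1
Position 1: 4 × 8^1 = 32
Position 2: 5 × 8^2 = 320
Position 3: 3 × 8^3 = 1536
Position 4: 4 × 8^4 = 16384
Sum = 1 + 32 + 320 + 1536 + 16384
= 18273


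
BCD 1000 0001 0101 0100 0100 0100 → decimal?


Each 4-bit group → digit:
  1000 → 8
  0001 → 1
  0101 → 5
  0100 → 4
  0100 → 4
  0100 → 4
= 815444


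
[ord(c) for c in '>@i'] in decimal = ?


String: '>@i'  (3 characters)
Per-character ASCII lookup:
  '>': special character: '>' = 62
  '@': special character: '@' = 64
  'i': lowercase starts at 97: 'i' = 97 + 8 = 105
= 62 64 105


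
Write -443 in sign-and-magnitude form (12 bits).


Sign bit: 1 (negative)
Magnitude: 443 = 00110111011
= 100110111011


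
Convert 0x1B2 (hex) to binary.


Each hex digit → 4 binary bits:
  1 = 0001
  B = 1011
  2 = 0010
Concatenate: 0001 1011 0010
= 000110110010


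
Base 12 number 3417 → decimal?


Positional values (base 12):
  7 × 12^0 = 7 × 1 = 7
  1 × 12^1 = 1 × 12 = 12
  4 × 12^2 = 4 × 144 = 576
  3 × 12^3 = 3 × 1728 = 5184
Sum = 7 + 12 + 576 + 5184
= 5779


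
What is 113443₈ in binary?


Each octal digit → 3 binary bits:
  1 = 001
  1 = 001
  3 = 011
  4 = 100
  4 = 100
  3 = 011
Concatenate: 001 001 011 100 100 011
= 001001011100100011


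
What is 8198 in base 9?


Divide by 9 repeatedly:
8198 ÷ 9 = 910 remainder 8
910 ÷ 9 = 101 remainder 1
101 ÷ 9 = 11 remainder 2
11 ÷ 9 = 1 remainder 2
1 ÷ 9 = 0 remainder 1
Reading remainders bottom-up:
= 12218


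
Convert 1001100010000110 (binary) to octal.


Group into 3-bit groups: 001001100010000110
  001 = 1
  001 = 1
  100 = 4
  010 = 2
  000 = 0
  110 = 6
= 0o114206


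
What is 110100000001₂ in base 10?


Positional values:
Bit 0: 1 × 2^0 = 1
Bit 8: 1 × 2^8 = 256
Bit 10: 1 × 2^10 = 1024
Bit 11: 1 × 2^11 = 2048
Sum = 1 + 256 + 1024 + 2048
= 3329


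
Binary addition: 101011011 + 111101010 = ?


Align and add column by column (LSB to MSB, carry propagating):
  0101011011
+ 0111101010
  ----------
  col 0: 1 + 0 + 0 (carry in) = 1 → bit 1, carry out 0
  col 1: 1 + 1 + 0 (carry in) = 2 → bit 0, carry out 1
  col 2: 0 + 0 + 1 (carry in) = 1 → bit 1, carry out 0
  col 3: 1 + 1 + 0 (carry in) = 2 → bit 0, carry out 1
  col 4: 1 + 0 + 1 (carry in) = 2 → bit 0, carry out 1
  col 5: 0 + 1 + 1 (carry in) = 2 → bit 0, carry out 1
  col 6: 1 + 1 + 1 (carry in) = 3 → bit 1, carry out 1
  col 7: 0 + 1 + 1 (carry in) = 2 → bit 0, carry out 1
  col 8: 1 + 1 + 1 (carry in) = 3 → bit 1, carry out 1
  col 9: 0 + 0 + 1 (carry in) = 1 → bit 1, carry out 0
Reading bits MSB→LSB: 1101000101
Strip leading zeros: 1101000101
= 1101000101


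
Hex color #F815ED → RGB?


Hex: #F815ED
R = F8₁₆ = 248
G = 15₁₆ = 21
B = ED₁₆ = 237
= RGB(248, 21, 237)


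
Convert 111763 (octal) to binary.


Each octal digit → 3 binary bits:
  1 = 001
  1 = 001
  1 = 001
  7 = 111
  6 = 110
  3 = 011
Concatenate: 001 001 001 111 110 011
= 001001001111110011


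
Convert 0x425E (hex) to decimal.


Positional values:
Position 0: E × 16^0 = 14 × 1 = 14
Position 1: 5 × 16^1 = 5 × 16 = 80
Position 2: 2 × 16^2 = 2 × 256 = 512
Position 3: 4 × 16^3 = 4 × 4096 = 16384
Sum = 14 + 80 + 512 + 16384
= 16990


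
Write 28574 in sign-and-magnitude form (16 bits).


Sign bit: 0 (positive)
Magnitude: 28574 = 110111110011110
= 0110111110011110


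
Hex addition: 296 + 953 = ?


Align and add column by column (LSB to MSB, each column mod 16 with carry):
  0296
+ 0953
  ----
  col 0: 6(6) + 3(3) + 0 (carry in) = 9 → 9(9), carry out 0
  col 1: 9(9) + 5(5) + 0 (carry in) = 14 → E(14), carry out 0
  col 2: 2(2) + 9(9) + 0 (carry in) = 11 → B(11), carry out 0
  col 3: 0(0) + 0(0) + 0 (carry in) = 0 → 0(0), carry out 0
Reading digits MSB→LSB: 0BE9
Strip leading zeros: BE9
= 0xBE9


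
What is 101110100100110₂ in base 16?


Group into 4-bit nibbles: 0101110100100110
  0101 = 5
  1101 = D
  0010 = 2
  0110 = 6
= 0x5D26


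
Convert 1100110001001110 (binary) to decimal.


Positional values:
Bit 1: 1 × 2^1 = 2
Bit 2: 1 × 2^2 = 4
Bit 3: 1 × 2^3 = 8
Bit 6: 1 × 2^6 = 64
Bit 10: 1 × 2^10 = 1024
Bit 11: 1 × 2^11 = 2048
Bit 14: 1 × 2^14 = 16384
Bit 15: 1 × 2^15 = 32768
Sum = 2 + 4 + 8 + 64 + 1024 + 2048 + 16384 + 32768
= 52302


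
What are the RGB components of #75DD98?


Hex: #75DD98
R = 75₁₆ = 117
G = DD₁₆ = 221
B = 98₁₆ = 152
= RGB(117, 221, 152)


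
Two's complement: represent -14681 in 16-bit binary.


Original: 0011100101011001
Step 1 - Invert all bits: 1100011010100110
Step 2 - Add 1: 1100011010100110 + 1
= 1100011010100111 (represents -14681)


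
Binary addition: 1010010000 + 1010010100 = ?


Align and add column by column (LSB to MSB, carry propagating):
  01010010000
+ 01010010100
  -----------
  col 0: 0 + 0 + 0 (carry in) = 0 → bit 0, carry out 0
  col 1: 0 + 0 + 0 (carry in) = 0 → bit 0, carry out 0
  col 2: 0 + 1 + 0 (carry in) = 1 → bit 1, carry out 0
  col 3: 0 + 0 + 0 (carry in) = 0 → bit 0, carry out 0
  col 4: 1 + 1 + 0 (carry in) = 2 → bit 0, carry out 1
  col 5: 0 + 0 + 1 (carry in) = 1 → bit 1, carry out 0
  col 6: 0 + 0 + 0 (carry in) = 0 → bit 0, carry out 0
  col 7: 1 + 1 + 0 (carry in) = 2 → bit 0, carry out 1
  col 8: 0 + 0 + 1 (carry in) = 1 → bit 1, carry out 0
  col 9: 1 + 1 + 0 (carry in) = 2 → bit 0, carry out 1
  col 10: 0 + 0 + 1 (carry in) = 1 → bit 1, carry out 0
Reading bits MSB→LSB: 10100100100
Strip leading zeros: 10100100100
= 10100100100


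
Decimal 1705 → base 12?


Divide by 12 repeatedly:
1705 ÷ 12 = 142 remainder 1
142 ÷ 12 = 11 remainder 10
11 ÷ 12 = 0 remainder 11
Reading remainders bottom-up:
= BA1


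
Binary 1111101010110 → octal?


Group into 3-bit groups: 001111101010110
  001 = 1
  111 = 7
  101 = 5
  010 = 2
  110 = 6
= 0o17526


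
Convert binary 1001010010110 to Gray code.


Binary: 1001010010110
Gray code: G = B XOR (B >> 1)
B >> 1 = 0100101001011
1001010010110 XOR 0100101001011:
  1 XOR 0 = 1
  0 XOR 1 = 1
  0 XOR 0 = 0
  1 XOR 0 = 1
  0 XOR 1 = 1
  1 XOR 0 = 1
  0 XOR 1 = 1
  0 XOR 0 = 0
  1 XOR 0 = 1
  0 XOR 1 = 1
  1 XOR 0 = 1
  1 XOR 1 = 0
  0 XOR 1 = 1
= 1101111011101


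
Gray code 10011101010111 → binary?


Gray code: 10011101010111
MSB stays the same: 1
Each subsequent bit = prev_binary XOR current_gray:
  B[1] = 1 XOR 0 = 1
  B[2] = 1 XOR 0 = 1
  B[3] = 1 XOR 1 = 0
  B[4] = 0 XOR 1 = 1
  B[5] = 1 XOR 1 = 0
  B[6] = 0 XOR 0 = 0
  B[7] = 0 XOR 1 = 1
  B[8] = 1 XOR 0 = 1
  B[9] = 1 XOR 1 = 0
  B[10] = 0 XOR 0 = 0
  B[11] = 0 XOR 1 = 1
  B[12] = 1 XOR 1 = 0
  B[13] = 0 XOR 1 = 1
= 11101001100101 (14949 decimal)


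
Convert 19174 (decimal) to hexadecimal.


Divide by 16 repeatedly:
19174 ÷ 16 = 1198 remainder 6 (6)
1198 ÷ 16 = 74 remainder 14 (E)
74 ÷ 16 = 4 remainder 10 (A)
4 ÷ 16 = 0 remainder 4 (4)
Reading remainders bottom-up:
= 0x4AE6


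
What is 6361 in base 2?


Divide by 2 repeatedly:
6361 ÷ 2 = 3180 remainder 1
3180 ÷ 2 = 1590 remainder 0
1590 ÷ 2 = 795 remainder 0
795 ÷ 2 = 397 remainder 1
397 ÷ 2 = 198 remainder 1
198 ÷ 2 = 99 remainder 0
99 ÷ 2 = 49 remainder 1
49 ÷ 2 = 24 remainder 1
24 ÷ 2 = 12 remainder 0
12 ÷ 2 = 6 remainder 0
6 ÷ 2 = 3 remainder 0
3 ÷ 2 = 1 remainder 1
1 ÷ 2 = 0 remainder 1
Reading remainders bottom-up:
= 1100011011001


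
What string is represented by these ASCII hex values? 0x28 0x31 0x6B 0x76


Codes (hex): 0x28 0x31 0x6B 0x76
Per-code ASCII lookup:
  0x28 = 40  (special character) → '('
  0x31 = 49  (range 48-57: digits, 49 - 48 = 1) → '1'
  0x6B = 107  (range 97-122: lowercase, 107 - 97 = 10) → 'k'
  0x76 = 118  (range 97-122: lowercase, 118 - 97 = 21) → 'v'
= '(1kv'


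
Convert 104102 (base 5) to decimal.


Positional values (base 5):
  2 × 5^0 = 2 × 1 = 2
  0 × 5^1 = 0 × 5 = 0
  1 × 5^2 = 1 × 25 = 25
  4 × 5^3 = 4 × 125 = 500
  0 × 5^4 = 0 × 625 = 0
  1 × 5^5 = 1 × 3125 = 3125
Sum = 2 + 0 + 25 + 500 + 0 + 3125
= 3652


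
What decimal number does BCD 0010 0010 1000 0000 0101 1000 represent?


Each 4-bit group → digit:
  0010 → 2
  0010 → 2
  1000 → 8
  0000 → 0
  0101 → 5
  1000 → 8
= 228058


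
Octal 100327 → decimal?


Positional values:
Position 0: 7 × 8^0 = 7
Position 1: 2 × 8^1 = 16
Position 2: 3 × 8^2 = 192
Position 3: 0 × 8^3 = 0
Position 4: 0 × 8^4 = 0
Position 5: 1 × 8^5 = 32768
Sum = 7 + 16 + 192 + 0 + 0 + 32768
= 32983


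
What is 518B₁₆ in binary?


Each hex digit → 4 binary bits:
  5 = 0101
  1 = 0001
  8 = 1000
  B = 1011
Concatenate: 0101 0001 1000 1011
= 0101000110001011


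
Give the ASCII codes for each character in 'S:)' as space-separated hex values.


String: 'S:)'  (3 characters)
Per-character ASCII lookup:
  'S': uppercase starts at 65: 'S' = 65 + 18 = 83 → 0x53
  ':': special character: ':' = 58 → 0x3A
  ')': special character: ')' = 41 → 0x29
= 0x53 0x3A 0x29


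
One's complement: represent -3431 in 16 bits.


Original: 0000110101100111
Invert all bits:
  bit 0: 0 → 1
  bit 1: 0 → 1
  bit 2: 0 → 1
  bit 3: 0 → 1
  bit 4: 1 → 0
  bit 5: 1 → 0
  bit 6: 0 → 1
  bit 7: 1 → 0
  bit 8: 0 → 1
  bit 9: 1 → 0
  bit 10: 1 → 0
  bit 11: 0 → 1
  bit 12: 0 → 1
  bit 13: 1 → 0
  bit 14: 1 → 0
  bit 15: 1 → 0
= 1111001010011000


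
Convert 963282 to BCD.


Each digit → 4-bit binary:
  9 → 1001
  6 → 0110
  3 → 0011
  2 → 0010
  8 → 1000
  2 → 0010
= 1001 0110 0011 0010 1000 0010


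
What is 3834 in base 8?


Divide by 8 repeatedly:
3834 ÷ 8 = 479 remainder 2
479 ÷ 8 = 59 remainder 7
59 ÷ 8 = 7 remainder 3
7 ÷ 8 = 0 remainder 7
Reading remainders bottom-up:
= 0o7372


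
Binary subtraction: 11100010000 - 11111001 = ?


Align and subtract column by column (LSB to MSB, borrowing when needed):
  11100010000
- 00011111001
  -----------
  col 0: (0 - 0 borrow-in) - 1 → borrow from next column: (0+2) - 1 = 1, borrow out 1
  col 1: (0 - 1 borrow-in) - 0 → borrow from next column: (-1+2) - 0 = 1, borrow out 1
  col 2: (0 - 1 borrow-in) - 0 → borrow from next column: (-1+2) - 0 = 1, borrow out 1
  col 3: (0 - 1 borrow-in) - 1 → borrow from next column: (-1+2) - 1 = 0, borrow out 1
  col 4: (1 - 1 borrow-in) - 1 → borrow from next column: (0+2) - 1 = 1, borrow out 1
  col 5: (0 - 1 borrow-in) - 1 → borrow from next column: (-1+2) - 1 = 0, borrow out 1
  col 6: (0 - 1 borrow-in) - 1 → borrow from next column: (-1+2) - 1 = 0, borrow out 1
  col 7: (0 - 1 borrow-in) - 1 → borrow from next column: (-1+2) - 1 = 0, borrow out 1
  col 8: (1 - 1 borrow-in) - 0 → 0 - 0 = 0, borrow out 0
  col 9: (1 - 0 borrow-in) - 0 → 1 - 0 = 1, borrow out 0
  col 10: (1 - 0 borrow-in) - 0 → 1 - 0 = 1, borrow out 0
Reading bits MSB→LSB: 11000010111
Strip leading zeros: 11000010111
= 11000010111


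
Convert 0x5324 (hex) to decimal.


Positional values:
Position 0: 4 × 16^0 = 4 × 1 = 4
Position 1: 2 × 16^1 = 2 × 16 = 32
Position 2: 3 × 16^2 = 3 × 256 = 768
Position 3: 5 × 16^3 = 5 × 4096 = 20480
Sum = 4 + 32 + 768 + 20480
= 21284


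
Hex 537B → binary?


Each hex digit → 4 binary bits:
  5 = 0101
  3 = 0011
  7 = 0111
  B = 1011
Concatenate: 0101 0011 0111 1011
= 0101001101111011


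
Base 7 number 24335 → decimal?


Positional values (base 7):
  5 × 7^0 = 5 × 1 = 5
  3 × 7^1 = 3 × 7 = 21
  3 × 7^2 = 3 × 49 = 147
  4 × 7^3 = 4 × 343 = 1372
  2 × 7^4 = 2 × 2401 = 4802
Sum = 5 + 21 + 147 + 1372 + 4802
= 6347


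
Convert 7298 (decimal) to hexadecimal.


Divide by 16 repeatedly:
7298 ÷ 16 = 456 remainder 2 (2)
456 ÷ 16 = 28 remainder 8 (8)
28 ÷ 16 = 1 remainder 12 (C)
1 ÷ 16 = 0 remainder 1 (1)
Reading remainders bottom-up:
= 0x1C82


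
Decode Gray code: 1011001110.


Gray code: 1011001110
MSB stays the same: 1
Each subsequent bit = prev_binary XOR current_gray:
  B[1] = 1 XOR 0 = 1
  B[2] = 1 XOR 1 = 0
  B[3] = 0 XOR 1 = 1
  B[4] = 1 XOR 0 = 1
  B[5] = 1 XOR 0 = 1
  B[6] = 1 XOR 1 = 0
  B[7] = 0 XOR 1 = 1
  B[8] = 1 XOR 1 = 0
  B[9] = 0 XOR 0 = 0
= 1101110100 (884 decimal)


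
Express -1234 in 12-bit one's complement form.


Original: 010011010010
Invert all bits:
  bit 0: 0 → 1
  bit 1: 1 → 0
  bit 2: 0 → 1
  bit 3: 0 → 1
  bit 4: 1 → 0
  bit 5: 1 → 0
  bit 6: 0 → 1
  bit 7: 1 → 0
  bit 8: 0 → 1
  bit 9: 0 → 1
  bit 10: 1 → 0
  bit 11: 0 → 1
= 101100101101


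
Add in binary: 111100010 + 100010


Align and add column by column (LSB to MSB, carry propagating):
  0111100010
+ 0000100010
  ----------
  col 0: 0 + 0 + 0 (carry in) = 0 → bit 0, carry out 0
  col 1: 1 + 1 + 0 (carry in) = 2 → bit 0, carry out 1
  col 2: 0 + 0 + 1 (carry in) = 1 → bit 1, carry out 0
  col 3: 0 + 0 + 0 (carry in) = 0 → bit 0, carry out 0
  col 4: 0 + 0 + 0 (carry in) = 0 → bit 0, carry out 0
  col 5: 1 + 1 + 0 (carry in) = 2 → bit 0, carry out 1
  col 6: 1 + 0 + 1 (carry in) = 2 → bit 0, carry out 1
  col 7: 1 + 0 + 1 (carry in) = 2 → bit 0, carry out 1
  col 8: 1 + 0 + 1 (carry in) = 2 → bit 0, carry out 1
  col 9: 0 + 0 + 1 (carry in) = 1 → bit 1, carry out 0
Reading bits MSB→LSB: 1000000100
Strip leading zeros: 1000000100
= 1000000100


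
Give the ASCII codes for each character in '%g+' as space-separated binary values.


String: '%g+'  (3 characters)
Per-character ASCII lookup:
  '%': special character: '%' = 37 → 100101
  'g': lowercase starts at 97: 'g' = 97 + 6 = 103 → 1100111
  '+': special character: '+' = 43 → 101011
= 100101 1100111 101011


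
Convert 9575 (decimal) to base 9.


Divide by 9 repeatedly:
9575 ÷ 9 = 1063 remainder 8
1063 ÷ 9 = 118 remainder 1
118 ÷ 9 = 13 remainder 1
13 ÷ 9 = 1 remainder 4
1 ÷ 9 = 0 remainder 1
Reading remainders bottom-up:
= 14118


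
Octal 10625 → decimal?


Positional values:
Position 0: 5 × 8^0 = 5
Position 1: 2 × 8^1 = 16
Position 2: 6 × 8^2 = 384
Position 3: 0 × 8^3 = 0
Position 4: 1 × 8^4 = 4096
Sum = 5 + 16 + 384 + 0 + 4096
= 4501


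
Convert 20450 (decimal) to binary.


Divide by 2 repeatedly:
20450 ÷ 2 = 10225 remainder 0
10225 ÷ 2 = 5112 remainder 1
5112 ÷ 2 = 2556 remainder 0
2556 ÷ 2 = 1278 remainder 0
1278 ÷ 2 = 639 remainder 0
639 ÷ 2 = 319 remainder 1
319 ÷ 2 = 159 remainder 1
159 ÷ 2 = 79 remainder 1
79 ÷ 2 = 39 remainder 1
39 ÷ 2 = 19 remainder 1
19 ÷ 2 = 9 remainder 1
9 ÷ 2 = 4 remainder 1
4 ÷ 2 = 2 remainder 0
2 ÷ 2 = 1 remainder 0
1 ÷ 2 = 0 remainder 1
Reading remainders bottom-up:
= 100111111100010


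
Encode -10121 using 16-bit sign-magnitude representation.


Sign bit: 1 (negative)
Magnitude: 10121 = 010011110001001
= 1010011110001001


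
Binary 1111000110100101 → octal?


Group into 3-bit groups: 001111000110100101
  001 = 1
  111 = 7
  000 = 0
  110 = 6
  100 = 4
  101 = 5
= 0o170645


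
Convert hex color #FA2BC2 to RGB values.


Hex: #FA2BC2
R = FA₁₆ = 250
G = 2B₁₆ = 43
B = C2₁₆ = 194
= RGB(250, 43, 194)


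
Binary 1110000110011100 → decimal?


Positional values:
Bit 2: 1 × 2^2 = 4
Bit 3: 1 × 2^3 = 8
Bit 4: 1 × 2^4 = 16
Bit 7: 1 × 2^7 = 128
Bit 8: 1 × 2^8 = 256
Bit 13: 1 × 2^13 = 8192
Bit 14: 1 × 2^14 = 16384
Bit 15: 1 × 2^15 = 32768
Sum = 4 + 8 + 16 + 128 + 256 + 8192 + 16384 + 32768
= 57756


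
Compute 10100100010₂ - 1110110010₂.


Align and subtract column by column (LSB to MSB, borrowing when needed):
  10100100010
- 01110110010
  -----------
  col 0: (0 - 0 borrow-in) - 0 → 0 - 0 = 0, borrow out 0
  col 1: (1 - 0 borrow-in) - 1 → 1 - 1 = 0, borrow out 0
  col 2: (0 - 0 borrow-in) - 0 → 0 - 0 = 0, borrow out 0
  col 3: (0 - 0 borrow-in) - 0 → 0 - 0 = 0, borrow out 0
  col 4: (0 - 0 borrow-in) - 1 → borrow from next column: (0+2) - 1 = 1, borrow out 1
  col 5: (1 - 1 borrow-in) - 1 → borrow from next column: (0+2) - 1 = 1, borrow out 1
  col 6: (0 - 1 borrow-in) - 0 → borrow from next column: (-1+2) - 0 = 1, borrow out 1
  col 7: (0 - 1 borrow-in) - 1 → borrow from next column: (-1+2) - 1 = 0, borrow out 1
  col 8: (1 - 1 borrow-in) - 1 → borrow from next column: (0+2) - 1 = 1, borrow out 1
  col 9: (0 - 1 borrow-in) - 1 → borrow from next column: (-1+2) - 1 = 0, borrow out 1
  col 10: (1 - 1 borrow-in) - 0 → 0 - 0 = 0, borrow out 0
Reading bits MSB→LSB: 00101110000
Strip leading zeros: 101110000
= 101110000


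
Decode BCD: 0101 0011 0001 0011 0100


Each 4-bit group → digit:
  0101 → 5
  0011 → 3
  0001 → 1
  0011 → 3
  0100 → 4
= 53134


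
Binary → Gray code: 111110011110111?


Binary: 111110011110111
Gray code: G = B XOR (B >> 1)
B >> 1 = 011111001111011
111110011110111 XOR 011111001111011:
  1 XOR 0 = 1
  1 XOR 1 = 0
  1 XOR 1 = 0
  1 XOR 1 = 0
  1 XOR 1 = 0
  0 XOR 1 = 1
  0 XOR 0 = 0
  1 XOR 0 = 1
  1 XOR 1 = 0
  1 XOR 1 = 0
  1 XOR 1 = 0
  0 XOR 1 = 1
  1 XOR 0 = 1
  1 XOR 1 = 0
  1 XOR 1 = 0
= 100001010001100


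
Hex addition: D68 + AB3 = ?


Align and add column by column (LSB to MSB, each column mod 16 with carry):
  0D68
+ 0AB3
  ----
  col 0: 8(8) + 3(3) + 0 (carry in) = 11 → B(11), carry out 0
  col 1: 6(6) + B(11) + 0 (carry in) = 17 → 1(1), carry out 1
  col 2: D(13) + A(10) + 1 (carry in) = 24 → 8(8), carry out 1
  col 3: 0(0) + 0(0) + 1 (carry in) = 1 → 1(1), carry out 0
Reading digits MSB→LSB: 181B
Strip leading zeros: 181B
= 0x181B


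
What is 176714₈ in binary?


Each octal digit → 3 binary bits:
  1 = 001
  7 = 111
  6 = 110
  7 = 111
  1 = 001
  4 = 100
Concatenate: 001 111 110 111 001 100
= 001111110111001100


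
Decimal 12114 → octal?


Divide by 8 repeatedly:
12114 ÷ 8 = 1514 remainder 2
1514 ÷ 8 = 189 remainder 2
189 ÷ 8 = 23 remainder 5
23 ÷ 8 = 2 remainder 7
2 ÷ 8 = 0 remainder 2
Reading remainders bottom-up:
= 0o27522


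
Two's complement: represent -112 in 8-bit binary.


Original: 01110000
Step 1 - Invert all bits: 10001111
Step 2 - Add 1: 10001111 + 1
= 10010000 (represents -112)


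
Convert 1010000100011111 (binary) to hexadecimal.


Group into 4-bit nibbles: 1010000100011111
  1010 = A
  0001 = 1
  0001 = 1
  1111 = F
= 0xA11F


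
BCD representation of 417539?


Each digit → 4-bit binary:
  4 → 0100
  1 → 0001
  7 → 0111
  5 → 0101
  3 → 0011
  9 → 1001
= 0100 0001 0111 0101 0011 1001


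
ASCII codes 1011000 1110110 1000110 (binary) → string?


Codes (binary): 1011000 1110110 1000110
Per-code ASCII lookup:
  1011000 = 88  (range 65-90: uppercase, 88 - 65 = 23) → 'X'
  1110110 = 118  (range 97-122: lowercase, 118 - 97 = 21) → 'v'
  1000110 = 70  (range 65-90: uppercase, 70 - 65 = 5) → 'F'
= 'XvF'


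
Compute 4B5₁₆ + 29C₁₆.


Align and add column by column (LSB to MSB, each column mod 16 with carry):
  04B5
+ 029C
  ----
  col 0: 5(5) + C(12) + 0 (carry in) = 17 → 1(1), carry out 1
  col 1: B(11) + 9(9) + 1 (carry in) = 21 → 5(5), carry out 1
  col 2: 4(4) + 2(2) + 1 (carry in) = 7 → 7(7), carry out 0
  col 3: 0(0) + 0(0) + 0 (carry in) = 0 → 0(0), carry out 0
Reading digits MSB→LSB: 0751
Strip leading zeros: 751
= 0x751


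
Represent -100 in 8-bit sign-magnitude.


Sign bit: 1 (negative)
Magnitude: 100 = 1100100
= 11100100


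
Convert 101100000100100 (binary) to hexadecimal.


Group into 4-bit nibbles: 0101100000100100
  0101 = 5
  1000 = 8
  0010 = 2
  0100 = 4
= 0x5824


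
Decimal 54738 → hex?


Divide by 16 repeatedly:
54738 ÷ 16 = 3421 remainder 2 (2)
3421 ÷ 16 = 213 remainder 13 (D)
213 ÷ 16 = 13 remainder 5 (5)
13 ÷ 16 = 0 remainder 13 (D)
Reading remainders bottom-up:
= 0xD5D2


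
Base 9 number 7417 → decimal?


Positional values (base 9):
  7 × 9^0 = 7 × 1 = 7
  1 × 9^1 = 1 × 9 = 9
  4 × 9^2 = 4 × 81 = 324
  7 × 9^3 = 7 × 729 = 5103
Sum = 7 + 9 + 324 + 5103
= 5443


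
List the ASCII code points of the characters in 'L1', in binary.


String: 'L1'  (2 characters)
Per-character ASCII lookup:
  'L': uppercase starts at 65: 'L' = 65 + 11 = 76 → 1001100
  '1': digits start at 48: '1' = 48 + 1 = 49 → 110001
= 1001100 110001


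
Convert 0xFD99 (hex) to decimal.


Positional values:
Position 0: 9 × 16^0 = 9 × 1 = 9
Position 1: 9 × 16^1 = 9 × 16 = 144
Position 2: D × 16^2 = 13 × 256 = 3328
Position 3: F × 16^3 = 15 × 4096 = 61440
Sum = 9 + 144 + 3328 + 61440
= 64921


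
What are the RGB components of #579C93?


Hex: #579C93
R = 57₁₆ = 87
G = 9C₁₆ = 156
B = 93₁₆ = 147
= RGB(87, 156, 147)


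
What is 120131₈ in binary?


Each octal digit → 3 binary bits:
  1 = 001
  2 = 010
  0 = 000
  1 = 001
  3 = 011
  1 = 001
Concatenate: 001 010 000 001 011 001
= 001010000001011001


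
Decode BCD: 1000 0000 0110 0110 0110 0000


Each 4-bit group → digit:
  1000 → 8
  0000 → 0
  0110 → 6
  0110 → 6
  0110 → 6
  0000 → 0
= 806660


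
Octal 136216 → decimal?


Positional values:
Position 0: 6 × 8^0 = 6
Position 1: 1 × 8^1 = 8
Position 2: 2 × 8^2 = 128
Position 3: 6 × 8^3 = 3072
Position 4: 3 × 8^4 = 12288
Position 5: 1 × 8^5 = 32768
Sum = 6 + 8 + 128 + 3072 + 12288 + 32768
= 48270


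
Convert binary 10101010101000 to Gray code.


Binary: 10101010101000
Gray code: G = B XOR (B >> 1)
B >> 1 = 01010101010100
10101010101000 XOR 01010101010100:
  1 XOR 0 = 1
  0 XOR 1 = 1
  1 XOR 0 = 1
  0 XOR 1 = 1
  1 XOR 0 = 1
  0 XOR 1 = 1
  1 XOR 0 = 1
  0 XOR 1 = 1
  1 XOR 0 = 1
  0 XOR 1 = 1
  1 XOR 0 = 1
  0 XOR 1 = 1
  0 XOR 0 = 0
  0 XOR 0 = 0
= 11111111111100


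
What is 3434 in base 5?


Divide by 5 repeatedly:
3434 ÷ 5 = 686 remainder 4
686 ÷ 5 = 137 remainder 1
137 ÷ 5 = 27 remainder 2
27 ÷ 5 = 5 remainder 2
5 ÷ 5 = 1 remainder 0
1 ÷ 5 = 0 remainder 1
Reading remainders bottom-up:
= 102214


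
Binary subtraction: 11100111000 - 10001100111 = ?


Align and subtract column by column (LSB to MSB, borrowing when needed):
  11100111000
- 10001100111
  -----------
  col 0: (0 - 0 borrow-in) - 1 → borrow from next column: (0+2) - 1 = 1, borrow out 1
  col 1: (0 - 1 borrow-in) - 1 → borrow from next column: (-1+2) - 1 = 0, borrow out 1
  col 2: (0 - 1 borrow-in) - 1 → borrow from next column: (-1+2) - 1 = 0, borrow out 1
  col 3: (1 - 1 borrow-in) - 0 → 0 - 0 = 0, borrow out 0
  col 4: (1 - 0 borrow-in) - 0 → 1 - 0 = 1, borrow out 0
  col 5: (1 - 0 borrow-in) - 1 → 1 - 1 = 0, borrow out 0
  col 6: (0 - 0 borrow-in) - 1 → borrow from next column: (0+2) - 1 = 1, borrow out 1
  col 7: (0 - 1 borrow-in) - 0 → borrow from next column: (-1+2) - 0 = 1, borrow out 1
  col 8: (1 - 1 borrow-in) - 0 → 0 - 0 = 0, borrow out 0
  col 9: (1 - 0 borrow-in) - 0 → 1 - 0 = 1, borrow out 0
  col 10: (1 - 0 borrow-in) - 1 → 1 - 1 = 0, borrow out 0
Reading bits MSB→LSB: 01011010001
Strip leading zeros: 1011010001
= 1011010001


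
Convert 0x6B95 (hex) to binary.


Each hex digit → 4 binary bits:
  6 = 0110
  B = 1011
  9 = 1001
  5 = 0101
Concatenate: 0110 1011 1001 0101
= 0110101110010101


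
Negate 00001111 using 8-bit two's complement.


Original: 00001111
Step 1 - Invert all bits: 11110000
Step 2 - Add 1: 11110000 + 1
= 11110001 (represents -15)


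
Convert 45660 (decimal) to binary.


Divide by 2 repeatedly:
45660 ÷ 2 = 22830 remainder 0
22830 ÷ 2 = 11415 remainder 0
11415 ÷ 2 = 5707 remainder 1
5707 ÷ 2 = 2853 remainder 1
2853 ÷ 2 = 1426 remainder 1
1426 ÷ 2 = 713 remainder 0
713 ÷ 2 = 356 remainder 1
356 ÷ 2 = 178 remainder 0
178 ÷ 2 = 89 remainder 0
89 ÷ 2 = 44 remainder 1
44 ÷ 2 = 22 remainder 0
22 ÷ 2 = 11 remainder 0
11 ÷ 2 = 5 remainder 1
5 ÷ 2 = 2 remainder 1
2 ÷ 2 = 1 remainder 0
1 ÷ 2 = 0 remainder 1
Reading remainders bottom-up:
= 1011001001011100


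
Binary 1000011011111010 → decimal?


Positional values:
Bit 1: 1 × 2^1 = 2
Bit 3: 1 × 2^3 = 8
Bit 4: 1 × 2^4 = 16
Bit 5: 1 × 2^5 = 32
Bit 6: 1 × 2^6 = 64
Bit 7: 1 × 2^7 = 128
Bit 9: 1 × 2^9 = 512
Bit 10: 1 × 2^10 = 1024
Bit 15: 1 × 2^15 = 32768
Sum = 2 + 8 + 16 + 32 + 64 + 128 + 512 + 1024 + 32768
= 34554


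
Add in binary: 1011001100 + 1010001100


Align and add column by column (LSB to MSB, carry propagating):
  01011001100
+ 01010001100
  -----------
  col 0: 0 + 0 + 0 (carry in) = 0 → bit 0, carry out 0
  col 1: 0 + 0 + 0 (carry in) = 0 → bit 0, carry out 0
  col 2: 1 + 1 + 0 (carry in) = 2 → bit 0, carry out 1
  col 3: 1 + 1 + 1 (carry in) = 3 → bit 1, carry out 1
  col 4: 0 + 0 + 1 (carry in) = 1 → bit 1, carry out 0
  col 5: 0 + 0 + 0 (carry in) = 0 → bit 0, carry out 0
  col 6: 1 + 0 + 0 (carry in) = 1 → bit 1, carry out 0
  col 7: 1 + 1 + 0 (carry in) = 2 → bit 0, carry out 1
  col 8: 0 + 0 + 1 (carry in) = 1 → bit 1, carry out 0
  col 9: 1 + 1 + 0 (carry in) = 2 → bit 0, carry out 1
  col 10: 0 + 0 + 1 (carry in) = 1 → bit 1, carry out 0
Reading bits MSB→LSB: 10101011000
Strip leading zeros: 10101011000
= 10101011000


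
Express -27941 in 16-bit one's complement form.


Original: 0110110100100101
Invert all bits:
  bit 0: 0 → 1
  bit 1: 1 → 0
  bit 2: 1 → 0
  bit 3: 0 → 1
  bit 4: 1 → 0
  bit 5: 1 → 0
  bit 6: 0 → 1
  bit 7: 1 → 0
  bit 8: 0 → 1
  bit 9: 0 → 1
  bit 10: 1 → 0
  bit 11: 0 → 1
  bit 12: 0 → 1
  bit 13: 1 → 0
  bit 14: 0 → 1
  bit 15: 1 → 0
= 1001001011011010


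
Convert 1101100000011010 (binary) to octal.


Group into 3-bit groups: 001101100000011010
  001 = 1
  101 = 5
  100 = 4
  000 = 0
  011 = 3
  010 = 2
= 0o154032


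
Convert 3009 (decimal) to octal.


Divide by 8 repeatedly:
3009 ÷ 8 = 376 remainder 1
376 ÷ 8 = 47 remainder 0
47 ÷ 8 = 5 remainder 7
5 ÷ 8 = 0 remainder 5
Reading remainders bottom-up:
= 0o5701


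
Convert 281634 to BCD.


Each digit → 4-bit binary:
  2 → 0010
  8 → 1000
  1 → 0001
  6 → 0110
  3 → 0011
  4 → 0100
= 0010 1000 0001 0110 0011 0100


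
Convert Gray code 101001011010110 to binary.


Gray code: 101001011010110
MSB stays the same: 1
Each subsequent bit = prev_binary XOR current_gray:
  B[1] = 1 XOR 0 = 1
  B[2] = 1 XOR 1 = 0
  B[3] = 0 XOR 0 = 0
  B[4] = 0 XOR 0 = 0
  B[5] = 0 XOR 1 = 1
  B[6] = 1 XOR 0 = 1
  B[7] = 1 XOR 1 = 0
  B[8] = 0 XOR 1 = 1
  B[9] = 1 XOR 0 = 1
  B[10] = 1 XOR 1 = 0
  B[11] = 0 XOR 0 = 0
  B[12] = 0 XOR 1 = 1
  B[13] = 1 XOR 1 = 0
  B[14] = 0 XOR 0 = 0
= 110001101100100 (25444 decimal)


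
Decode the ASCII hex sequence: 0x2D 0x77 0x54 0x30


Codes (hex): 0x2D 0x77 0x54 0x30
Per-code ASCII lookup:
  0x2D = 45  (special character) → '-'
  0x77 = 119  (range 97-122: lowercase, 119 - 97 = 22) → 'w'
  0x54 = 84  (range 65-90: uppercase, 84 - 65 = 19) → 'T'
  0x30 = 48  (range 48-57: digits, 48 - 48 = 0) → '0'
= '-wT0'


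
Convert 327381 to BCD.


Each digit → 4-bit binary:
  3 → 0011
  2 → 0010
  7 → 0111
  3 → 0011
  8 → 1000
  1 → 0001
= 0011 0010 0111 0011 1000 0001


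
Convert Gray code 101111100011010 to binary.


Gray code: 101111100011010
MSB stays the same: 1
Each subsequent bit = prev_binary XOR current_gray:
  B[1] = 1 XOR 0 = 1
  B[2] = 1 XOR 1 = 0
  B[3] = 0 XOR 1 = 1
  B[4] = 1 XOR 1 = 0
  B[5] = 0 XOR 1 = 1
  B[6] = 1 XOR 1 = 0
  B[7] = 0 XOR 0 = 0
  B[8] = 0 XOR 0 = 0
  B[9] = 0 XOR 0 = 0
  B[10] = 0 XOR 1 = 1
  B[11] = 1 XOR 1 = 0
  B[12] = 0 XOR 0 = 0
  B[13] = 0 XOR 1 = 1
  B[14] = 1 XOR 0 = 1
= 110101000010011 (27155 decimal)
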